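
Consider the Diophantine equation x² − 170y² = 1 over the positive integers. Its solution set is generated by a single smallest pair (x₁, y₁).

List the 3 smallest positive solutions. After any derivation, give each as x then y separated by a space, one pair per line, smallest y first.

√170 → a₀=13, period (26); ℓ=1 odd so k=1
i=0: a=13 ⇒ p=13, q=1
i=1: a=26 ⇒ p=339, q=26
fundamental: x₁=339, y₁=26  (since 114921 − 170·676 = 1)
(x_2, y_2) = (339·339 + 170·26·26, 339·26 + 26·339) = (229841, 17628)
(x_3, y_3) = (339·229841 + 170·26·17628, 339·17628 + 26·229841) = (155831859, 11951758)

339 26
229841 17628
155831859 11951758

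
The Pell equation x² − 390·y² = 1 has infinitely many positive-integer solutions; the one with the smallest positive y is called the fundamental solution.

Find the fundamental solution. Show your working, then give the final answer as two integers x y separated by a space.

√390 → a₀=19, period (1,2,1,38); ℓ=4 even so k=3
k=0  a_k=19  p_k/q_k = 19/1
…
k=2  a_k=2  p_k/q_k = 59/3
k=3  a_k=1  p_k/q_k = 79/4
fundamental: x₁=79, y₁=4  (since 6241 − 390·16 = 1)

79 4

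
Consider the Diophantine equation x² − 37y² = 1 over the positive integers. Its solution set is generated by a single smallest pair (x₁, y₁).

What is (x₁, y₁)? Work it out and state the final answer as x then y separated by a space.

√37 → a₀=6, period (12); ℓ=1 odd so k=1
i=0: a=6 ⇒ p=6, q=1
i=1: a=12 ⇒ p=73, q=12
→ (73, 12).  Check: 73²=5329, 37·12²=5328, difference 1.

73 12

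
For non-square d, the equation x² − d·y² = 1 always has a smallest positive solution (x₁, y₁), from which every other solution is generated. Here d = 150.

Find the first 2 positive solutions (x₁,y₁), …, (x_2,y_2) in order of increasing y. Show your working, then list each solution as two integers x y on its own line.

√150 → a₀=12, period (4,24); ℓ=2 even so k=1
i=0: a=12 ⇒ p=12, q=1
i=1: a=4 ⇒ p=49, q=4
(x₁, y₁) = (49, 4);  49² − 150·4² = 1 ✓
n=2: (49,4)∘(49,4) = (49·49+150·4·4, 49·4+4·49) = (4801,392)

49 4
4801 392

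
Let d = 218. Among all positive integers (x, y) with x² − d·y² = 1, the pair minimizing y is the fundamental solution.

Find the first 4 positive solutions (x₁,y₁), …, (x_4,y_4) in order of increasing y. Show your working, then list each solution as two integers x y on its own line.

[14; 1,3,3,1,28] for √218; ℓ=5 ⇒ convergent index 9
i=0: a=14 ⇒ p=14, q=1
i=1: a=1 ⇒ p=15, q=1
i=2: a=3 ⇒ p=59, q=4
i=3: a=3 ⇒ p=192, q=13
i=4: a=1 ⇒ p=251, q=17
i=5: a=28 ⇒ p=7220, q=489
i=6: a=1 ⇒ p=7471, q=506
i=7: a=3 ⇒ p=29633, q=2007
i=8: a=3 ⇒ p=96370, q=6527
i=9: a=1 ⇒ p=126003, q=8534
fundamental: x₁=126003, y₁=8534  (since 15876756009 − 218·72829156 = 1)
(126003+8534√218)^2 = 31753512017 + 2150619204√218
(126003+8534√218)^3 = 8002075549230099 + 541968943114690√218
(126003+8534√218)^4 = 2016571050827526816577 + 136579425476409948936√218

126003 8534
31753512017 2150619204
8002075549230099 541968943114690
2016571050827526816577 136579425476409948936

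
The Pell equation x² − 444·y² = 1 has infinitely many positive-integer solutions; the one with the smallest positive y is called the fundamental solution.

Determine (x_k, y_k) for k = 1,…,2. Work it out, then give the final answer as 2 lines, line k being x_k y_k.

√444 → a₀=21, period (14,42); ℓ=2 even so k=1
k=0  a_k=21  p_k/q_k = 21/1
k=1  a_k=14  p_k/q_k = 295/14
→ (295, 14).  Check: 295²=87025, 444·14²=87024, difference 1.
(295+14√444)^2 = 174049 + 8260√444

295 14
174049 8260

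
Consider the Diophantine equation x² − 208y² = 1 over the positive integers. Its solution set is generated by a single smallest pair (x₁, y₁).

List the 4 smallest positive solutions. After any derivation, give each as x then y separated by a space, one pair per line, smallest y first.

√208 = [14; 2,2,1,2,2,28, …], period ℓ=6 (even) → k=5
i=0: a=14 ⇒ p=14, q=1
…
i=2: a=2 ⇒ p=72, q=5
i=3: a=1 ⇒ p=101, q=7
i=4: a=2 ⇒ p=274, q=19
i=5: a=2 ⇒ p=649, q=45
→ (649, 45).  Check: 649²=421201, 208·45²=421200, difference 1.
n=2: (649,45)∘(649,45) = (649·649+208·45·45, 649·45+45·649) = (842401,58410)
n=3: (842401,58410)∘(649,45) = (649·842401+208·45·58410, 649·58410+45·842401) = (1093435849,75816135)
n=4: (1093435849,75816135)∘(649,45) = (649·1093435849+208·45·75816135, 649·75816135+45·1093435849) = (1419278889601,98409284820)

649 45
842401 58410
1093435849 75816135
1419278889601 98409284820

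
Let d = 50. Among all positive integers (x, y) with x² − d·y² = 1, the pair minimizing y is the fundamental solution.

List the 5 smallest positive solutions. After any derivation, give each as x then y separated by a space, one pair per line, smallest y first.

99 14
19601 2772
3880899 548842
768398401 108667944
152139002499 21515704070

[7; 14] for √50; ℓ=1 ⇒ convergent index 1
step 0: (7, 1)  from 7·(1,0) + (0,1)
step 1: (99, 14)  from 14·(7,1) + (1,0)
fundamental: x₁=99, y₁=14  (since 9801 − 50·196 = 1)
n=2: (99,14)∘(99,14) = (99·99+50·14·14, 99·14+14·99) = (19601,2772)
n=3: (19601,2772)∘(99,14) = (99·19601+50·14·2772, 99·2772+14·19601) = (3880899,548842)
n=4: (3880899,548842)∘(99,14) = (99·3880899+50·14·548842, 99·548842+14·3880899) = (768398401,108667944)
n=5: (768398401,108667944)∘(99,14) = (99·768398401+50·14·108667944, 99·108667944+14·768398401) = (152139002499,21515704070)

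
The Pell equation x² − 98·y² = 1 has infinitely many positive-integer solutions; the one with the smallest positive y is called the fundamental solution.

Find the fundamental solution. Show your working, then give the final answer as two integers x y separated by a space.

√98 → a₀=9, period (1,8,1,18); ℓ=4 even so k=3
step 0: (9, 1)  from 9·(1,0) + (0,1)
step 1: (10, 1)  from 1·(9,1) + (1,0)
step 2: (89, 9)  from 8·(10,1) + (9,1)
step 3: (99, 10)  from 1·(89,9) + (10,1)
(x₁, y₁) = (99, 10);  99² − 98·10² = 1 ✓

99 10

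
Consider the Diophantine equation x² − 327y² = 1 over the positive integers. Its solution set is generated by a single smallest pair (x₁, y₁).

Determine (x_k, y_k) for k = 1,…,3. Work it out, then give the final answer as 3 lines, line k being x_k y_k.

√327 = [18; 12,36, …], period ℓ=2 (even) → k=1
a_0=18:  p_0=18·1+0=18,  q_0=18·0+1=1
a_1=12:  p_1=12·18+1=217,  q_1=12·1+0=12
fundamental: x₁=217, y₁=12  (since 47089 − 327·144 = 1)
n=2: (217,12)∘(217,12) = (217·217+327·12·12, 217·12+12·217) = (94177,5208)
n=3: (94177,5208)∘(217,12) = (217·94177+327·12·5208, 217·5208+12·94177) = (40872601,2260260)

217 12
94177 5208
40872601 2260260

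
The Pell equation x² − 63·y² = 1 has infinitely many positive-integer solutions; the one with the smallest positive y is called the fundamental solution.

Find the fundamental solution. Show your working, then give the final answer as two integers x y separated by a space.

8 1

√63 → a₀=7, period (1,14); ℓ=2 even so k=1
a_0=7:  p_0=7·1+0=7,  q_0=7·0+1=1
a_1=1:  p_1=1·7+1=8,  q_1=1·1+0=1
fundamental: x₁=8, y₁=1  (since 64 − 63·1 = 1)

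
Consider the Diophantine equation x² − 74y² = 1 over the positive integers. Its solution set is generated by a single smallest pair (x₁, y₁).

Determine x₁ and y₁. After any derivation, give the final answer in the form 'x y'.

d=74: √d = [8; 1,1,1,1,16] (ℓ=5, odd), read p_9/q_9
k=0  a_k=8  p_k/q_k = 8/1
…
k=2  a_k=1  p_k/q_k = 17/2
…
k=4  a_k=1  p_k/q_k = 43/5
k=5  a_k=16  p_k/q_k = 714/83
k=6  a_k=1  p_k/q_k = 757/88
…
k=8  a_k=1  p_k/q_k = 2228/259
k=9  a_k=1  p_k/q_k = 3699/430
(x₁, y₁) = (3699, 430);  3699² − 74·430² = 1 ✓

3699 430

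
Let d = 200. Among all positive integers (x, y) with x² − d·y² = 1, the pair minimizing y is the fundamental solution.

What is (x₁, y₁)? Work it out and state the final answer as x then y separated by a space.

√200 → a₀=14, period (7,28); ℓ=2 even so k=1
step 0: (14, 1)  from 14·(1,0) + (0,1)
step 1: (99, 7)  from 7·(14,1) + (1,0)
(x₁, y₁) = (99, 7);  99² − 200·7² = 1 ✓

99 7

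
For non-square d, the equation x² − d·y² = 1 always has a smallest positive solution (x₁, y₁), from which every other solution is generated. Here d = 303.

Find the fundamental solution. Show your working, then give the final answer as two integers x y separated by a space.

2524 145

√303 → a₀=17, period (2,2,5,2,2,34); ℓ=6 even so k=5
step 0: (17, 1)  from 17·(1,0) + (0,1)
…
step 2: (87, 5)  from 2·(35,2) + (17,1)
step 3: (470, 27)  from 5·(87,5) + (35,2)
step 4: (1027, 59)  from 2·(470,27) + (87,5)
step 5: (2524, 145)  from 2·(1027,59) + (470,27)
fundamental: x₁=2524, y₁=145  (since 6370576 − 303·21025 = 1)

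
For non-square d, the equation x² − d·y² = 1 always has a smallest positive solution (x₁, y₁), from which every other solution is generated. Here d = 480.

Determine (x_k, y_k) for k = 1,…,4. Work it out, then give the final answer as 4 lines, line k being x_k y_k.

[21; 1,9,1,42] for √480; ℓ=4 ⇒ convergent index 3
k=0  a_k=21  p_k/q_k = 21/1
…
k=2  a_k=9  p_k/q_k = 219/10
k=3  a_k=1  p_k/q_k = 241/11
→ (241, 11).  Check: 241²=58081, 480·11²=58080, difference 1.
n=2: (241,11)∘(241,11) = (241·241+480·11·11, 241·11+11·241) = (116161,5302)
n=3: (116161,5302)∘(241,11) = (241·116161+480·11·5302, 241·5302+11·116161) = (55989361,2555553)
n=4: (55989361,2555553)∘(241,11) = (241·55989361+480·11·2555553, 241·2555553+11·55989361) = (26986755841,1231771244)

241 11
116161 5302
55989361 2555553
26986755841 1231771244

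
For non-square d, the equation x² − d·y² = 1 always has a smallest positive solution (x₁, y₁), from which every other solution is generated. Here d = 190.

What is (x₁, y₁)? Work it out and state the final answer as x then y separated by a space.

d=190: √d = [13; 1,3,1,1,1,…,3,1,26] (ℓ=14, even), read p_13/q_13
a_0=13:  p_0=13·1+0=13,  q_0=13·0+1=1
…
a_3=1:  p_3=1·55+14=69,  q_3=1·4+1=5
…
a_7=2:  p_7=2·510+193=1213,  q_7=2·37+14=88
a_8=2:  p_8=2·1213+510=2936,  q_8=2·88+37=213
…
a_10=1:  p_10=1·4149+2936=7085,  q_10=1·301+213=514
a_11=1:  p_11=1·7085+4149=11234,  q_11=1·514+301=815
a_12=3:  p_12=3·11234+7085=40787,  q_12=3·815+514=2959
a_13=1:  p_13=1·40787+11234=52021,  q_13=1·2959+815=3774
(x₁, y₁) = (52021, 3774);  52021² − 190·3774² = 1 ✓

52021 3774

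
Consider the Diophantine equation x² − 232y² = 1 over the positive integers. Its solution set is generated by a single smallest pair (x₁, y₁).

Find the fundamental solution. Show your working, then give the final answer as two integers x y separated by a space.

19603 1287

√232 → a₀=15, period (4,3,7,3,4,30); ℓ=6 even so k=5
i=0: a=15 ⇒ p=15, q=1
i=1: a=4 ⇒ p=61, q=4
…
i=3: a=7 ⇒ p=1447, q=95
i=4: a=3 ⇒ p=4539, q=298
i=5: a=4 ⇒ p=19603, q=1287
fundamental: x₁=19603, y₁=1287  (since 384277609 − 232·1656369 = 1)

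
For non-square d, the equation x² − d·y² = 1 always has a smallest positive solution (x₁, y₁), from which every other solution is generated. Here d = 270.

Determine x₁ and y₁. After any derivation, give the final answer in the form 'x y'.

5291 322

√270 → a₀=16, period (2,3,6,3,2,32); ℓ=6 even so k=5
step 0: (16, 1)  from 16·(1,0) + (0,1)
step 1: (33, 2)  from 2·(16,1) + (1,0)
…
step 3: (723, 44)  from 6·(115,7) + (33,2)
step 4: (2284, 139)  from 3·(723,44) + (115,7)
step 5: (5291, 322)  from 2·(2284,139) + (723,44)
fundamental: x₁=5291, y₁=322  (since 27994681 − 270·103684 = 1)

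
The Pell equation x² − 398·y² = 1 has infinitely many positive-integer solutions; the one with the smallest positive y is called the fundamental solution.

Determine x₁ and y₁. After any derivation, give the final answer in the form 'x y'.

399 20

d=398: √d = [19; 1,18,1,38] (ℓ=4, even), read p_3/q_3
a_0=19:  p_0=19·1+0=19,  q_0=19·0+1=1
…
a_2=18:  p_2=18·20+19=379,  q_2=18·1+1=19
a_3=1:  p_3=1·379+20=399,  q_3=1·19+1=20
(x₁, y₁) = (399, 20);  399² − 398·20² = 1 ✓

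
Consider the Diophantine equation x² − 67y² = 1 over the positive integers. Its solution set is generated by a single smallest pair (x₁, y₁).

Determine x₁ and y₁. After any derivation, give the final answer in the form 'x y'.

√67 = [8; 5,2,1,1,7,1,1,2,5,16, …], period ℓ=10 (even) → k=9
step 0: (8, 1)  from 8·(1,0) + (0,1)
step 1: (41, 5)  from 5·(8,1) + (1,0)
step 2: (90, 11)  from 2·(41,5) + (8,1)
step 3: (131, 16)  from 1·(90,11) + (41,5)
…
step 5: (1678, 205)  from 7·(221,27) + (131,16)
…
step 8: (9053, 1106)  from 2·(3577,437) + (1899,232)
step 9: (48842, 5967)  from 5·(9053,1106) + (3577,437)
(x₁, y₁) = (48842, 5967);  48842² − 67·5967² = 1 ✓

48842 5967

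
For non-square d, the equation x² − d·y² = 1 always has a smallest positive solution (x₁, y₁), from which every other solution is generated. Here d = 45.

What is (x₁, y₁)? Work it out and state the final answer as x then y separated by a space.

161 24

√45 → a₀=6, period (1,2,2,2,1,12); ℓ=6 even so k=5
a_0=6:  p_0=6·1+0=6,  q_0=6·0+1=1
a_1=1:  p_1=1·6+1=7,  q_1=1·1+0=1
a_2=2:  p_2=2·7+6=20,  q_2=2·1+1=3
a_3=2:  p_3=2·20+7=47,  q_3=2·3+1=7
a_4=2:  p_4=2·47+20=114,  q_4=2·7+3=17
a_5=1:  p_5=1·114+47=161,  q_5=1·17+7=24
→ (161, 24).  Check: 161²=25921, 45·24²=25920, difference 1.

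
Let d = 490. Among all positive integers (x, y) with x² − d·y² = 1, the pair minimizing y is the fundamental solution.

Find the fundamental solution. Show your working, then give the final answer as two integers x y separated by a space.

√490 = [22; 7,2,1,4,4,4,1,2,7,44, …], period ℓ=10 (even) → k=9
a_0=22:  p_0=22·1+0=22,  q_0=22·0+1=1
a_1=7:  p_1=7·22+1=155,  q_1=7·1+0=7
…
a_8=2:  p_8=2·50315+40708=141338,  q_8=2·2273+1839=6385
a_9=7:  p_9=7·141338+50315=1039681,  q_9=7·6385+2273=46968
(x₁, y₁) = (1039681, 46968);  1039681² − 490·46968² = 1 ✓

1039681 46968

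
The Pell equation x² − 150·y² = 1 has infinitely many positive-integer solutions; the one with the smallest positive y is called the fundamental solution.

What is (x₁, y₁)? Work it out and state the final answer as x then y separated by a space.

49 4

√150 = [12; 4,24, …], period ℓ=2 (even) → k=1
k=0  a_k=12  p_k/q_k = 12/1
k=1  a_k=4  p_k/q_k = 49/4
→ (49, 4).  Check: 49²=2401, 150·4²=2400, difference 1.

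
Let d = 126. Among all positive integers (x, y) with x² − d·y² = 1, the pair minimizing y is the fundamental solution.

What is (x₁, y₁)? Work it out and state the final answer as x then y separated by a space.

449 40

√126 → a₀=11, period (4,2,4,22); ℓ=4 even so k=3
a_0=11:  p_0=11·1+0=11,  q_0=11·0+1=1
a_1=4:  p_1=4·11+1=45,  q_1=4·1+0=4
a_2=2:  p_2=2·45+11=101,  q_2=2·4+1=9
a_3=4:  p_3=4·101+45=449,  q_3=4·9+4=40
(x₁, y₁) = (449, 40);  449² − 126·40² = 1 ✓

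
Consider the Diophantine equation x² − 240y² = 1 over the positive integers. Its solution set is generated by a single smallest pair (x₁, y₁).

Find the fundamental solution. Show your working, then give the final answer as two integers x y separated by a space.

31 2

√240 → a₀=15, period (2,30); ℓ=2 even so k=1
k=0  a_k=15  p_k/q_k = 15/1
k=1  a_k=2  p_k/q_k = 31/2
(x₁, y₁) = (31, 2);  31² − 240·2² = 1 ✓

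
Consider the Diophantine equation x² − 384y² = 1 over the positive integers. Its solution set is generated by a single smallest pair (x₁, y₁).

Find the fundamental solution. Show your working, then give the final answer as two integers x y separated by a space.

√384 = [19; 1,1,2,9,2,1,1,38, …], period ℓ=8 (even) → k=7
a_0=19:  p_0=19·1+0=19,  q_0=19·0+1=1
a_1=1:  p_1=1·19+1=20,  q_1=1·1+0=1
a_2=1:  p_2=1·20+19=39,  q_2=1·1+1=2
a_3=2:  p_3=2·39+20=98,  q_3=2·2+1=5
a_4=9:  p_4=9·98+39=921,  q_4=9·5+2=47
a_5=2:  p_5=2·921+98=1940,  q_5=2·47+5=99
a_6=1:  p_6=1·1940+921=2861,  q_6=1·99+47=146
a_7=1:  p_7=1·2861+1940=4801,  q_7=1·146+99=245
fundamental: x₁=4801, y₁=245  (since 23049601 − 384·60025 = 1)

4801 245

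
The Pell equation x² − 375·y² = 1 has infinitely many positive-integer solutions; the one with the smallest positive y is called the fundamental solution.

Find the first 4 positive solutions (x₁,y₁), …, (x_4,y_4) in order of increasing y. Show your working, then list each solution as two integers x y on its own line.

15124 781
457470751 23623688
13837575261124 714569313843
418558976041008001 21614292581499376

√375 → a₀=19, period (2,1,2,1,5,1,2,1,2,38); ℓ=10 even so k=9
k=0  a_k=19  p_k/q_k = 19/1
…
k=2  a_k=1  p_k/q_k = 58/3
k=3  a_k=2  p_k/q_k = 155/8
…
k=7  a_k=2  p_k/q_k = 4086/211
k=8  a_k=1  p_k/q_k = 5519/285
k=9  a_k=2  p_k/q_k = 15124/781
(x₁, y₁) = (15124, 781);  15124² − 375·781² = 1 ✓
(15124+781√375)^2 = 457470751 + 23623688√375
(15124+781√375)^3 = 13837575261124 + 714569313843√375
(15124+781√375)^4 = 418558976041008001 + 21614292581499376√375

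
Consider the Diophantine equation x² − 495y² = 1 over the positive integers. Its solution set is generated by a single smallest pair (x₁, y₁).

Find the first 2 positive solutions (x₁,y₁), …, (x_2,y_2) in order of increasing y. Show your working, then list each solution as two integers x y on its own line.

√495 → a₀=22, period (4,44); ℓ=2 even so k=1
i=0: a=22 ⇒ p=22, q=1
i=1: a=4 ⇒ p=89, q=4
(x₁, y₁) = (89, 4);  89² − 495·4² = 1 ✓
(89+4√495)^2 = 15841 + 712√495

89 4
15841 712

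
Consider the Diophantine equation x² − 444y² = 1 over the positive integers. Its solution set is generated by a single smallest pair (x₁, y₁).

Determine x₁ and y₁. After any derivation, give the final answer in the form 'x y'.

295 14

[21; 14,42] for √444; ℓ=2 ⇒ convergent index 1
step 0: (21, 1)  from 21·(1,0) + (0,1)
step 1: (295, 14)  from 14·(21,1) + (1,0)
fundamental: x₁=295, y₁=14  (since 87025 − 444·196 = 1)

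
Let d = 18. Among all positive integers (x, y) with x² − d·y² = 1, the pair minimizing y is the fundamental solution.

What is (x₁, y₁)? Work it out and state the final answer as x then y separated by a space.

√18 → a₀=4, period (4,8); ℓ=2 even so k=1
step 0: (4, 1)  from 4·(1,0) + (0,1)
step 1: (17, 4)  from 4·(4,1) + (1,0)
→ (17, 4).  Check: 17²=289, 18·4²=288, difference 1.

17 4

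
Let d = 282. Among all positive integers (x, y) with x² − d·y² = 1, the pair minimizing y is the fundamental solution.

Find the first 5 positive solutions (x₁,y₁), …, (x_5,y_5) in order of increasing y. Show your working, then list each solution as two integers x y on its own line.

2351 140
11054401 658280
51977791151 3095232420
244399562937601 14553782180560
1149166692954808751 68431880717760700

√282 → a₀=16, period (1,3,1,4,1,3,1,32); ℓ=8 even so k=7
a_0=16:  p_0=16·1+0=16,  q_0=16·0+1=1
…
a_2=3:  p_2=3·17+16=67,  q_2=3·1+1=4
…
a_6=3:  p_6=3·487+403=1864,  q_6=3·29+24=111
a_7=1:  p_7=1·1864+487=2351,  q_7=1·111+29=140
fundamental: x₁=2351, y₁=140  (since 5527201 − 282·19600 = 1)
(2351+140√282)^2 = 11054401 + 658280√282
(2351+140√282)^3 = 51977791151 + 3095232420√282
(2351+140√282)^4 = 244399562937601 + 14553782180560√282
(2351+140√282)^5 = 1149166692954808751 + 68431880717760700√282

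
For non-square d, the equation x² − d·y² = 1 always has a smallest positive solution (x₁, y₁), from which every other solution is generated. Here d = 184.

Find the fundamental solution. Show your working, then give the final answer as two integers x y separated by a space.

24335 1794

d=184: √d = [13; 1,1,3,2,1,2,1,2,3,1,1,26] (ℓ=12, even), read p_11/q_11
step 0: (13, 1)  from 13·(1,0) + (0,1)
…
step 2: (27, 2)  from 1·(14,1) + (13,1)
…
step 4: (217, 16)  from 2·(95,7) + (27,2)
step 5: (312, 23)  from 1·(217,16) + (95,7)
step 6: (841, 62)  from 2·(312,23) + (217,16)
step 7: (1153, 85)  from 1·(841,62) + (312,23)
…
step 9: (10594, 781)  from 3·(3147,232) + (1153,85)
step 10: (13741, 1013)  from 1·(10594,781) + (3147,232)
step 11: (24335, 1794)  from 1·(13741,1013) + (10594,781)
→ (24335, 1794).  Check: 24335²=592192225, 184·1794²=592192224, difference 1.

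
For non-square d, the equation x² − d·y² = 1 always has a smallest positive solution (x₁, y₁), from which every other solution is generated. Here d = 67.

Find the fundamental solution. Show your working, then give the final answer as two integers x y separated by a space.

48842 5967

√67 = [8; 5,2,1,1,7,1,1,2,5,16, …], period ℓ=10 (even) → k=9
a_0=8:  p_0=8·1+0=8,  q_0=8·0+1=1
a_1=5:  p_1=5·8+1=41,  q_1=5·1+0=5
a_2=2:  p_2=2·41+8=90,  q_2=2·5+1=11
a_3=1:  p_3=1·90+41=131,  q_3=1·11+5=16
…
a_5=7:  p_5=7·221+131=1678,  q_5=7·27+16=205
…
a_7=1:  p_7=1·1899+1678=3577,  q_7=1·232+205=437
a_8=2:  p_8=2·3577+1899=9053,  q_8=2·437+232=1106
a_9=5:  p_9=5·9053+3577=48842,  q_9=5·1106+437=5967
fundamental: x₁=48842, y₁=5967  (since 2385540964 − 67·35605089 = 1)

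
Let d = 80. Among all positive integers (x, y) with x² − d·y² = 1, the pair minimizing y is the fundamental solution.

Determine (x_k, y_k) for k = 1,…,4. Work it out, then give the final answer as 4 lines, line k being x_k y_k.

√80 → a₀=8, period (1,16); ℓ=2 even so k=1
a_0=8:  p_0=8·1+0=8,  q_0=8·0+1=1
a_1=1:  p_1=1·8+1=9,  q_1=1·1+0=1
(x₁, y₁) = (9, 1);  9² − 80·1² = 1 ✓
k=2:  x_2 = 9·9+80·1·1 = 161,  y_2 = 9·1+1·9 = 18
k=3:  x_3 = 9·161+80·1·18 = 2889,  y_3 = 9·18+1·161 = 323
k=4:  x_4 = 9·2889+80·1·323 = 51841,  y_4 = 9·323+1·2889 = 5796

9 1
161 18
2889 323
51841 5796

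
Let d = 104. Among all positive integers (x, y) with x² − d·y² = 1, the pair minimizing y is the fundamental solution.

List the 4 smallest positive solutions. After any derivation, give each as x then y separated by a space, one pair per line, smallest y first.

51 5
5201 510
530451 52015
54100801 5305020

d=104: √d = [10; 5,20] (ℓ=2, even), read p_1/q_1
step 0: (10, 1)  from 10·(1,0) + (0,1)
step 1: (51, 5)  from 5·(10,1) + (1,0)
(x₁, y₁) = (51, 5);  51² − 104·5² = 1 ✓
k=2:  x_2 = 51·51+104·5·5 = 5201,  y_2 = 51·5+5·51 = 510
k=3:  x_3 = 51·5201+104·5·510 = 530451,  y_3 = 51·510+5·5201 = 52015
k=4:  x_4 = 51·530451+104·5·52015 = 54100801,  y_4 = 51·52015+5·530451 = 5305020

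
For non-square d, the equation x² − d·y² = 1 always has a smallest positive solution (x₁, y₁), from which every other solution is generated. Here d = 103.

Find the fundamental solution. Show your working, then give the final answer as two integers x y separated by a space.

227528 22419

√103 → a₀=10, period (6,1,2,1,1,9,1,1,2,1,6,20); ℓ=12 even so k=11
a_0=10:  p_0=10·1+0=10,  q_0=10·0+1=1
a_1=6:  p_1=6·10+1=61,  q_1=6·1+0=6
a_2=1:  p_2=1·61+10=71,  q_2=1·6+1=7
a_3=2:  p_3=2·71+61=203,  q_3=2·7+6=20
a_4=1:  p_4=1·203+71=274,  q_4=1·20+7=27
a_5=1:  p_5=1·274+203=477,  q_5=1·27+20=47
…
a_8=1:  p_8=1·5044+4567=9611,  q_8=1·497+450=947
a_9=2:  p_9=2·9611+5044=24266,  q_9=2·947+497=2391
a_10=1:  p_10=1·24266+9611=33877,  q_10=1·2391+947=3338
a_11=6:  p_11=6·33877+24266=227528,  q_11=6·3338+2391=22419
(x₁, y₁) = (227528, 22419);  227528² − 103·22419² = 1 ✓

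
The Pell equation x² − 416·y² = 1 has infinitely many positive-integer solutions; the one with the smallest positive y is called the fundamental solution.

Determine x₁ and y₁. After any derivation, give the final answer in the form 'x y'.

5201 255

[20; 2,1,1,9,1,1,2,40] for √416; ℓ=8 ⇒ convergent index 7
k=0  a_k=20  p_k/q_k = 20/1
k=1  a_k=2  p_k/q_k = 41/2
k=2  a_k=1  p_k/q_k = 61/3
k=3  a_k=1  p_k/q_k = 102/5
…
k=6  a_k=1  p_k/q_k = 2060/101
k=7  a_k=2  p_k/q_k = 5201/255
(x₁, y₁) = (5201, 255);  5201² − 416·255² = 1 ✓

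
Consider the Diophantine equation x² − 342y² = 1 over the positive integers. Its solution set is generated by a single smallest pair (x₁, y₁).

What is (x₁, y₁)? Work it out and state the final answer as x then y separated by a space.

37 2

√342 = [18; 2,36, …], period ℓ=2 (even) → k=1
a_0=18:  p_0=18·1+0=18,  q_0=18·0+1=1
a_1=2:  p_1=2·18+1=37,  q_1=2·1+0=2
→ (37, 2).  Check: 37²=1369, 342·2²=1368, difference 1.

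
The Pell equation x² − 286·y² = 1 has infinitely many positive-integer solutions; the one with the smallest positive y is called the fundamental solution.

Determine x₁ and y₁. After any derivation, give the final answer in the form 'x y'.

561835 33222

√286 = [16; 1,10,3,3,2,3,3,10,1,32, …], period ℓ=10 (even) → k=9
a_0=16:  p_0=16·1+0=16,  q_0=16·0+1=1
a_1=1:  p_1=1·16+1=17,  q_1=1·1+0=1
a_2=10:  p_2=10·17+16=186,  q_2=10·1+1=11
…
a_4=3:  p_4=3·575+186=1911,  q_4=3·34+11=113
…
a_6=3:  p_6=3·4397+1911=15102,  q_6=3·260+113=893
a_7=3:  p_7=3·15102+4397=49703,  q_7=3·893+260=2939
a_8=10:  p_8=10·49703+15102=512132,  q_8=10·2939+893=30283
a_9=1:  p_9=1·512132+49703=561835,  q_9=1·30283+2939=33222
(x₁, y₁) = (561835, 33222);  561835² − 286·33222² = 1 ✓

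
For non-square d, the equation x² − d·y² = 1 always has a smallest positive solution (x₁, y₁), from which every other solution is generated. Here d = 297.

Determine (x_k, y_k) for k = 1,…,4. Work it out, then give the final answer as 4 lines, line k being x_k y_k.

√297 → a₀=17, period (4,3,1,1,2,1,1,3,4,34); ℓ=10 even so k=9
step 0: (17, 1)  from 17·(1,0) + (0,1)
…
step 2: (224, 13)  from 3·(69,4) + (17,1)
…
step 5: (1327, 77)  from 2·(517,30) + (293,17)
step 6: (1844, 107)  from 1·(1327,77) + (517,30)
step 7: (3171, 184)  from 1·(1844,107) + (1327,77)
step 8: (11357, 659)  from 3·(3171,184) + (1844,107)
step 9: (48599, 2820)  from 4·(11357,659) + (3171,184)
(x₁, y₁) = (48599, 2820);  48599² − 297·2820² = 1 ✓
k=2:  x_2 = 48599·48599+297·2820·2820 = 4723725601,  y_2 = 48599·2820+2820·48599 = 274098360
k=3:  x_3 = 48599·4723725601+297·2820·274098360 = 459136680917399,  y_3 = 48599·274098360+2820·4723725601 = 26641812392460
k=4:  x_4 = 48599·459136680917399+297·2820·26641812392460 = 44627167107085622401,  y_4 = 48599·26641812392460+2820·459136680917399 = 2589530880648228720

48599 2820
4723725601 274098360
459136680917399 26641812392460
44627167107085622401 2589530880648228720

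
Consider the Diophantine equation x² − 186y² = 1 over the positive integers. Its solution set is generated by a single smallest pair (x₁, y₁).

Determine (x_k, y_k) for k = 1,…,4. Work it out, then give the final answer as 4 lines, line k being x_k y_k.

7501 550
112530001 8251100
1688175067501 123783001650
25326002250120001 1856992582502200

d=186: √d = [13; 1,1,1,3,4,3,1,1,1,26] (ℓ=10, even), read p_9/q_9
i=0: a=13 ⇒ p=13, q=1
i=1: a=1 ⇒ p=14, q=1
i=2: a=1 ⇒ p=27, q=2
i=3: a=1 ⇒ p=41, q=3
i=4: a=3 ⇒ p=150, q=11
i=5: a=4 ⇒ p=641, q=47
i=6: a=3 ⇒ p=2073, q=152
i=7: a=1 ⇒ p=2714, q=199
i=8: a=1 ⇒ p=4787, q=351
i=9: a=1 ⇒ p=7501, q=550
→ (7501, 550).  Check: 7501²=56265001, 186·550²=56265000, difference 1.
(x_2, y_2) = (7501·7501 + 186·550·550, 7501·550 + 550·7501) = (112530001, 8251100)
(x_3, y_3) = (7501·112530001 + 186·550·8251100, 7501·8251100 + 550·112530001) = (1688175067501, 123783001650)
(x_4, y_4) = (7501·1688175067501 + 186·550·123783001650, 7501·123783001650 + 550·1688175067501) = (25326002250120001, 1856992582502200)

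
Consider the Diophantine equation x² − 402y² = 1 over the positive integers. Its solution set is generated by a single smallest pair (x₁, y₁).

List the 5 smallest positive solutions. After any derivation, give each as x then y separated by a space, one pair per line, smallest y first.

d=402: √d = [20; 20,40] (ℓ=2, even), read p_1/q_1
i=0: a=20 ⇒ p=20, q=1
i=1: a=20 ⇒ p=401, q=20
→ (401, 20).  Check: 401²=160801, 402·20²=160800, difference 1.
(x_2, y_2) = (401·401 + 402·20·20, 401·20 + 20·401) = (321601, 16040)
(x_3, y_3) = (401·321601 + 402·20·16040, 401·16040 + 20·321601) = (257923601, 12864060)
(x_4, y_4) = (401·257923601 + 402·20·12864060, 401·12864060 + 20·257923601) = (206854406401, 10316960080)
(x_5, y_5) = (401·206854406401 + 402·20·10316960080, 401·10316960080 + 20·206854406401) = (165896976010001, 8274189120100)

401 20
321601 16040
257923601 12864060
206854406401 10316960080
165896976010001 8274189120100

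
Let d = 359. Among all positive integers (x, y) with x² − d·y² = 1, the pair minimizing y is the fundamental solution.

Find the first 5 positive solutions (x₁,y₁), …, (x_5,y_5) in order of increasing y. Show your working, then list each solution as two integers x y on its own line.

360 19
259199 13680
186622920 9849581
134368243201 7091684640
96744948481800 5106003091219

√359 → a₀=18, period (1,17,1,36); ℓ=4 even so k=3
step 0: (18, 1)  from 18·(1,0) + (0,1)
step 1: (19, 1)  from 1·(18,1) + (1,0)
step 2: (341, 18)  from 17·(19,1) + (18,1)
step 3: (360, 19)  from 1·(341,18) + (19,1)
(x₁, y₁) = (360, 19);  360² − 359·19² = 1 ✓
(x_2, y_2) = (360·360 + 359·19·19, 360·19 + 19·360) = (259199, 13680)
(x_3, y_3) = (360·259199 + 359·19·13680, 360·13680 + 19·259199) = (186622920, 9849581)
(x_4, y_4) = (360·186622920 + 359·19·9849581, 360·9849581 + 19·186622920) = (134368243201, 7091684640)
(x_5, y_5) = (360·134368243201 + 359·19·7091684640, 360·7091684640 + 19·134368243201) = (96744948481800, 5106003091219)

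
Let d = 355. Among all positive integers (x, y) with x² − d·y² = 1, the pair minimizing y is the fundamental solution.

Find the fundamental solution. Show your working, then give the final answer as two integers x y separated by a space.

954809 50676

[18; 1,5,3,3,1,6,1,3,3,5,1,36] for √355; ℓ=12 ⇒ convergent index 11
step 0: (18, 1)  from 18·(1,0) + (0,1)
step 1: (19, 1)  from 1·(18,1) + (1,0)
step 2: (113, 6)  from 5·(19,1) + (18,1)
…
step 4: (1187, 63)  from 3·(358,19) + (113,6)
step 5: (1545, 82)  from 1·(1187,63) + (358,19)
…
step 7: (12002, 637)  from 1·(10457,555) + (1545,82)
…
step 10: (803418, 42641)  from 5·(151391,8035) + (46463,2466)
step 11: (954809, 50676)  from 1·(803418,42641) + (151391,8035)
(x₁, y₁) = (954809, 50676);  954809² − 355·50676² = 1 ✓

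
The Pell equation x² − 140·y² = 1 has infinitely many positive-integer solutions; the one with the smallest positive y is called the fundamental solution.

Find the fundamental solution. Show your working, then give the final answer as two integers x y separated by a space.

[11; 1,4,1,22] for √140; ℓ=4 ⇒ convergent index 3
i=0: a=11 ⇒ p=11, q=1
…
i=2: a=4 ⇒ p=59, q=5
i=3: a=1 ⇒ p=71, q=6
fundamental: x₁=71, y₁=6  (since 5041 − 140·36 = 1)

71 6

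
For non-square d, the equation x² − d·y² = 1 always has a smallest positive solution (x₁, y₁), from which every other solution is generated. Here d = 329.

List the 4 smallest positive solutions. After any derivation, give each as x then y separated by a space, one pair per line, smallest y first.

2376415 131016
11294696504449 622696775280
53681772387237964255 2959571914453911384
255140338255224918953587201 14066342182173360946441440

[18; 7,4,2,1,1,4,1,1,2,4,7,36] for √329; ℓ=12 ⇒ convergent index 11
a_0=18:  p_0=18·1+0=18,  q_0=18·0+1=1
a_1=7:  p_1=7·18+1=127,  q_1=7·1+0=7
…
a_3=2:  p_3=2·526+127=1179,  q_3=2·29+7=65
a_4=1:  p_4=1·1179+526=1705,  q_4=1·65+29=94
a_5=1:  p_5=1·1705+1179=2884,  q_5=1·94+65=159
a_6=4:  p_6=4·2884+1705=13241,  q_6=4·159+94=730
a_7=1:  p_7=1·13241+2884=16125,  q_7=1·730+159=889
a_8=1:  p_8=1·16125+13241=29366,  q_8=1·889+730=1619
a_9=2:  p_9=2·29366+16125=74857,  q_9=2·1619+889=4127
a_10=4:  p_10=4·74857+29366=328794,  q_10=4·4127+1619=18127
a_11=7:  p_11=7·328794+74857=2376415,  q_11=7·18127+4127=131016
(x₁, y₁) = (2376415, 131016);  2376415² − 329·131016² = 1 ✓
k=2:  x_2 = 2376415·2376415+329·131016·131016 = 11294696504449,  y_2 = 2376415·131016+131016·2376415 = 622696775280
k=3:  x_3 = 2376415·11294696504449+329·131016·622696775280 = 53681772387237964255,  y_3 = 2376415·622696775280+131016·11294696504449 = 2959571914453911384
k=4:  x_4 = 2376415·53681772387237964255+329·131016·2959571914453911384 = 255140338255224918953587201,  y_4 = 2376415·2959571914453911384+131016·53681772387237964255 = 14066342182173360946441440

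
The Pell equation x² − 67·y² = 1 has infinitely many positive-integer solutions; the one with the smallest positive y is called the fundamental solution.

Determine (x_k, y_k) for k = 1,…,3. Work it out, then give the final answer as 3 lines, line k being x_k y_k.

√67 → a₀=8, period (5,2,1,1,7,1,1,2,5,16); ℓ=10 even so k=9
k=0  a_k=8  p_k/q_k = 8/1
…
k=2  a_k=2  p_k/q_k = 90/11
…
k=5  a_k=7  p_k/q_k = 1678/205
…
k=7  a_k=1  p_k/q_k = 3577/437
k=8  a_k=2  p_k/q_k = 9053/1106
k=9  a_k=5  p_k/q_k = 48842/5967
fundamental: x₁=48842, y₁=5967  (since 2385540964 − 67·35605089 = 1)
(48842+5967√67)^2 = 4771081927 + 582880428√67
(48842+5967√67)^3 = 466058366908226 + 56938091722785√67

48842 5967
4771081927 582880428
466058366908226 56938091722785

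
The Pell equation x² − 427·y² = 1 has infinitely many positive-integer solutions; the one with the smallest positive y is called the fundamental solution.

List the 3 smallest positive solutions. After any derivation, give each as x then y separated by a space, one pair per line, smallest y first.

62 3
7687 372
953126 46125

d=427: √d = [20; 1,1,1,40] (ℓ=4, even), read p_3/q_3
k=0  a_k=20  p_k/q_k = 20/1
…
k=2  a_k=1  p_k/q_k = 41/2
k=3  a_k=1  p_k/q_k = 62/3
→ (62, 3).  Check: 62²=3844, 427·3²=3843, difference 1.
n=2: (62,3)∘(62,3) = (62·62+427·3·3, 62·3+3·62) = (7687,372)
n=3: (7687,372)∘(62,3) = (62·7687+427·3·372, 62·372+3·7687) = (953126,46125)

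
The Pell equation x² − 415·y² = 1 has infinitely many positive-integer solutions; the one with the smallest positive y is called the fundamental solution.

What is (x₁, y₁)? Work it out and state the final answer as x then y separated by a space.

18412804 903849

d=415: √d = [20; 2,1,2,4,6,…,1,2,40] (ℓ=16, even), read p_15/q_15
k=0  a_k=20  p_k/q_k = 20/1
k=1  a_k=2  p_k/q_k = 41/2
k=2  a_k=1  p_k/q_k = 61/3
…
k=6  a_k=1  p_k/q_k = 5154/253
…
k=8  a_k=3  p_k/q_k = 33939/1666
k=9  a_k=1  p_k/q_k = 43534/2137
k=10  a_k=1  p_k/q_k = 77473/3803
k=11  a_k=6  p_k/q_k = 508372/24955
…
k=13  a_k=2  p_k/q_k = 4730294/232201
k=14  a_k=1  p_k/q_k = 6841255/335824
k=15  a_k=2  p_k/q_k = 18412804/903849
fundamental: x₁=18412804, y₁=903849  (since 339031351142416 − 415·816943014801 = 1)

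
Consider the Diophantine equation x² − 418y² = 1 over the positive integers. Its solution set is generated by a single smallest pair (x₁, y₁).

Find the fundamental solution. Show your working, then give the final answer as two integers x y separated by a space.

33857 1656

d=418: √d = [20; 2,4,20,4,2,40] (ℓ=6, even), read p_5/q_5
a_0=20:  p_0=20·1+0=20,  q_0=20·0+1=1
…
a_4=4:  p_4=4·3721+184=15068,  q_4=4·182+9=737
a_5=2:  p_5=2·15068+3721=33857,  q_5=2·737+182=1656
→ (33857, 1656).  Check: 33857²=1146296449, 418·1656²=1146296448, difference 1.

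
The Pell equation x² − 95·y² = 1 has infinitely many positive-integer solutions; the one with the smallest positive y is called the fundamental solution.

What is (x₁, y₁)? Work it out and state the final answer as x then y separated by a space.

[9; 1,2,1,18] for √95; ℓ=4 ⇒ convergent index 3
i=0: a=9 ⇒ p=9, q=1
…
i=2: a=2 ⇒ p=29, q=3
i=3: a=1 ⇒ p=39, q=4
(x₁, y₁) = (39, 4);  39² − 95·4² = 1 ✓

39 4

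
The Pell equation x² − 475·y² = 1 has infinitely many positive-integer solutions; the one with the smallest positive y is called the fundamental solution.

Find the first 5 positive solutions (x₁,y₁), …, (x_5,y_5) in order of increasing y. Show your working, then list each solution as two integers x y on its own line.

57799 2652
6681448801 306565896
772362118440199 35438404443156
89283516160768675201 4096608676513381392
10320995900380175197444999 473559769752155457709260

√475 → a₀=21, period (1,3,1,6,2,6,1,3,1,42); ℓ=10 even so k=9
k=0  a_k=21  p_k/q_k = 21/1
k=1  a_k=1  p_k/q_k = 22/1
…
k=4  a_k=6  p_k/q_k = 741/34
…
k=6  a_k=6  p_k/q_k = 10287/472
…
k=8  a_k=3  p_k/q_k = 45921/2107
k=9  a_k=1  p_k/q_k = 57799/2652
fundamental: x₁=57799, y₁=2652  (since 3340724401 − 475·7033104 = 1)
k=2:  x_2 = 57799·57799+475·2652·2652 = 6681448801,  y_2 = 57799·2652+2652·57799 = 306565896
k=3:  x_3 = 57799·6681448801+475·2652·306565896 = 772362118440199,  y_3 = 57799·306565896+2652·6681448801 = 35438404443156
k=4:  x_4 = 57799·772362118440199+475·2652·35438404443156 = 89283516160768675201,  y_4 = 57799·35438404443156+2652·772362118440199 = 4096608676513381392
k=5:  x_5 = 57799·89283516160768675201+475·2652·4096608676513381392 = 10320995900380175197444999,  y_5 = 57799·4096608676513381392+2652·89283516160768675201 = 473559769752155457709260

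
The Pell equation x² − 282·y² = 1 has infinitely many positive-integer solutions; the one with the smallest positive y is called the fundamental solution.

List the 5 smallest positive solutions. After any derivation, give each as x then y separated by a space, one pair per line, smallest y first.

√282 = [16; 1,3,1,4,1,3,1,32, …], period ℓ=8 (even) → k=7
step 0: (16, 1)  from 16·(1,0) + (0,1)
step 1: (17, 1)  from 1·(16,1) + (1,0)
step 2: (67, 4)  from 3·(17,1) + (16,1)
step 3: (84, 5)  from 1·(67,4) + (17,1)
step 4: (403, 24)  from 4·(84,5) + (67,4)
step 5: (487, 29)  from 1·(403,24) + (84,5)
step 6: (1864, 111)  from 3·(487,29) + (403,24)
step 7: (2351, 140)  from 1·(1864,111) + (487,29)
→ (2351, 140).  Check: 2351²=5527201, 282·140²=5527200, difference 1.
(2351+140√282)^2 = 11054401 + 658280√282
(2351+140√282)^3 = 51977791151 + 3095232420√282
(2351+140√282)^4 = 244399562937601 + 14553782180560√282
(2351+140√282)^5 = 1149166692954808751 + 68431880717760700√282

2351 140
11054401 658280
51977791151 3095232420
244399562937601 14553782180560
1149166692954808751 68431880717760700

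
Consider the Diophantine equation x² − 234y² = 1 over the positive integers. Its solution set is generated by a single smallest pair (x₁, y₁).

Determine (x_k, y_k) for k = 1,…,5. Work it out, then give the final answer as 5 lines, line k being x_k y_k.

5201 340
54100801 3536680
562756526801 36788545020
5853793337683201 382674441761360
60891157735824130001 3980579506413121700

[15; 3,2,1,2,1,2,3,30] for √234; ℓ=8 ⇒ convergent index 7
a_0=15:  p_0=15·1+0=15,  q_0=15·0+1=1
a_1=3:  p_1=3·15+1=46,  q_1=3·1+0=3
a_2=2:  p_2=2·46+15=107,  q_2=2·3+1=7
…
a_4=2:  p_4=2·153+107=413,  q_4=2·10+7=27
a_5=1:  p_5=1·413+153=566,  q_5=1·27+10=37
a_6=2:  p_6=2·566+413=1545,  q_6=2·37+27=101
a_7=3:  p_7=3·1545+566=5201,  q_7=3·101+37=340
(x₁, y₁) = (5201, 340);  5201² − 234·340² = 1 ✓
k=2:  x_2 = 5201·5201+234·340·340 = 54100801,  y_2 = 5201·340+340·5201 = 3536680
k=3:  x_3 = 5201·54100801+234·340·3536680 = 562756526801,  y_3 = 5201·3536680+340·54100801 = 36788545020
k=4:  x_4 = 5201·562756526801+234·340·36788545020 = 5853793337683201,  y_4 = 5201·36788545020+340·562756526801 = 382674441761360
k=5:  x_5 = 5201·5853793337683201+234·340·382674441761360 = 60891157735824130001,  y_5 = 5201·382674441761360+340·5853793337683201 = 3980579506413121700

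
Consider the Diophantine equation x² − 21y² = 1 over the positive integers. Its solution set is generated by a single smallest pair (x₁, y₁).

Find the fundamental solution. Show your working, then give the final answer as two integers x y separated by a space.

55 12

d=21: √d = [4; 1,1,2,1,1,8] (ℓ=6, even), read p_5/q_5
k=0  a_k=4  p_k/q_k = 4/1
k=1  a_k=1  p_k/q_k = 5/1
…
k=3  a_k=2  p_k/q_k = 23/5
k=4  a_k=1  p_k/q_k = 32/7
k=5  a_k=1  p_k/q_k = 55/12
(x₁, y₁) = (55, 12);  55² − 21·12² = 1 ✓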